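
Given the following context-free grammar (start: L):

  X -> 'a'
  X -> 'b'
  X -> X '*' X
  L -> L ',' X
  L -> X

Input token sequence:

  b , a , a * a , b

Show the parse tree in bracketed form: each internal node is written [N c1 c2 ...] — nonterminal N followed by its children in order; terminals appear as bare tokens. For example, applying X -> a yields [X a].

[L [L [L [L [X b]] , [X a]] , [X [X a] * [X a]]] , [X b]]

L
L , X
L , X , X
L , X , X , X
X , X , X , X
b , X , X , X
b , a , X , X
b , a , X * X , X
b , a , a * X , X
b , a , a * a , X
b , a , a * a , b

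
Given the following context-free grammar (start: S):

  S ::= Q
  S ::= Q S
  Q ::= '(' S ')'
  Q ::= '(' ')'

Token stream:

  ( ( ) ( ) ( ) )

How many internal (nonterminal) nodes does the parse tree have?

8

[S [Q ( [S [Q ( )] [S [Q ( )] [S [Q ( )]]]] )]]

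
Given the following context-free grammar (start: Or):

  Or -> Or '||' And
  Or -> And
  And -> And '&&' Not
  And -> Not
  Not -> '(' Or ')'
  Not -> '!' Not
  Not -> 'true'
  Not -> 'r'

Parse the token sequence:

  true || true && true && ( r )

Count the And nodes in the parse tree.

[Or [Or [And [Not true]]] || [And [And [And [Not true]] && [Not true]] && [Not ( [Or [And [Not r]]] )]]]

5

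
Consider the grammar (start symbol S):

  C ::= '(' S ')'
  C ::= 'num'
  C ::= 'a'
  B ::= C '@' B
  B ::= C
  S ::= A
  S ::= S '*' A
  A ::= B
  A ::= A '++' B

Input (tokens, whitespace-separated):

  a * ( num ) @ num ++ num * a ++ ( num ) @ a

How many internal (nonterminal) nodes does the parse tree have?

[S [S [S [A [B [C a]]]] * [A [A [B [C ( [S [A [B [C num]]]] )] @ [B [C num]]]] ++ [B [C num]]]] * [A [A [B [C a]]] ++ [B [C ( [S [A [B [C num]]]] )] @ [B [C a]]]]]

30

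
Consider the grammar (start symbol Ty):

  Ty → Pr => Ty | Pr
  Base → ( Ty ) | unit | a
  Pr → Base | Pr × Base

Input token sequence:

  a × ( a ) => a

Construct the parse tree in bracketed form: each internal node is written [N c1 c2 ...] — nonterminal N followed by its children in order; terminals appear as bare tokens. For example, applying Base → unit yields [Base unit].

[Ty [Pr [Pr [Base a]] × [Base ( [Ty [Pr [Base a]]] )]] => [Ty [Pr [Base a]]]]

Ty
Pr => Ty
Pr × Base => Ty
Base × Base => Ty
a × Base => Ty
a × ( Ty ) => Ty
a × ( Pr ) => Ty
a × ( Base ) => Ty
a × ( a ) => Ty
a × ( a ) => Pr
a × ( a ) => Base
a × ( a ) => a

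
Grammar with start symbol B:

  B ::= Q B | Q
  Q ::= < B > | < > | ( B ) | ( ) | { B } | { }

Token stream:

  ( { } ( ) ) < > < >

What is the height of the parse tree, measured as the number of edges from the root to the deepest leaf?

5

[B [Q ( [B [Q { }] [B [Q ( )]]] )] [B [Q < >] [B [Q < >]]]]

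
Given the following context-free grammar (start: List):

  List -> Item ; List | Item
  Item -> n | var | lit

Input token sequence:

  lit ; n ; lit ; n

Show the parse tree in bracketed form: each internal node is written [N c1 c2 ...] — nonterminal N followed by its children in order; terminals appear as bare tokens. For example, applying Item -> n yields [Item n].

[List [Item lit] ; [List [Item n] ; [List [Item lit] ; [List [Item n]]]]]

List
Item ; List
lit ; List
lit ; Item ; List
lit ; n ; List
lit ; n ; Item ; List
lit ; n ; lit ; List
lit ; n ; lit ; Item
lit ; n ; lit ; n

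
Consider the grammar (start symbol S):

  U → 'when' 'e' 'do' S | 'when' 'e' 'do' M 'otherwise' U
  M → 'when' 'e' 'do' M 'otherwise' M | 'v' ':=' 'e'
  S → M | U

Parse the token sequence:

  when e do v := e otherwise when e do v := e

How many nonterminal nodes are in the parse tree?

[S [U when e do [M v := e] otherwise [U when e do [S [M v := e]]]]]

6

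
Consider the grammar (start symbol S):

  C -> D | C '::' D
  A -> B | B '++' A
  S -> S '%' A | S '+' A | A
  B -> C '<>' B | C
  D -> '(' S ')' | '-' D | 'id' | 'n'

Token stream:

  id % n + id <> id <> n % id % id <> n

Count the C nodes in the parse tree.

[S [S [S [S [S [A [B [C [D id]]]]] % [A [B [C [D n]]]]] + [A [B [C [D id]] <> [B [C [D id]] <> [B [C [D n]]]]]]] % [A [B [C [D id]]]]] % [A [B [C [D id]] <> [B [C [D n]]]]]]

8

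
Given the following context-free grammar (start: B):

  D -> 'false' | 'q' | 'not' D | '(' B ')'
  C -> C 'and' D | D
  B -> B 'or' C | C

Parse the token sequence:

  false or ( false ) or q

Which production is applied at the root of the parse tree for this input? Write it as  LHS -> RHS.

B -> B 'or' C

[B [B [B [C [D false]]] or [C [D ( [B [C [D false]]] )]]] or [C [D q]]]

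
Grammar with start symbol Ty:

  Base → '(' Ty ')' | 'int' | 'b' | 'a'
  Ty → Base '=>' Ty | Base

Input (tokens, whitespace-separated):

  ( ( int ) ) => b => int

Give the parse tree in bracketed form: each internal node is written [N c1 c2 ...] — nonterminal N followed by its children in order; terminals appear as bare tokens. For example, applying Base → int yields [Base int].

[Ty [Base ( [Ty [Base ( [Ty [Base int]] )]] )] => [Ty [Base b] => [Ty [Base int]]]]

Ty
Base => Ty
( Ty ) => Ty
( Base ) => Ty
( ( Ty ) ) => Ty
( ( Base ) ) => Ty
( ( int ) ) => Ty
( ( int ) ) => Base => Ty
( ( int ) ) => b => Ty
( ( int ) ) => b => Base
( ( int ) ) => b => int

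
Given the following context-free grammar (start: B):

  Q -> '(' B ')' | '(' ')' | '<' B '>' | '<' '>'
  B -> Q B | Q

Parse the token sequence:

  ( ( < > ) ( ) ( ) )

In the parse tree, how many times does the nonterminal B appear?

[B [Q ( [B [Q ( [B [Q < >]] )] [B [Q ( )] [B [Q ( )]]]] )]]

5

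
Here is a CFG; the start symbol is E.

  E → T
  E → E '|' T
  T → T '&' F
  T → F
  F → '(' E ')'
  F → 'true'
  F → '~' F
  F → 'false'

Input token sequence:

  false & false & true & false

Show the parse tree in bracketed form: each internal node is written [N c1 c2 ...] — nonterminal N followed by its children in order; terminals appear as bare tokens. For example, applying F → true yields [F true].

[E [T [T [T [T [F false]] & [F false]] & [F true]] & [F false]]]

E
T
T & F
T & F & F
T & F & F & F
F & F & F & F
false & F & F & F
false & false & F & F
false & false & true & F
false & false & true & false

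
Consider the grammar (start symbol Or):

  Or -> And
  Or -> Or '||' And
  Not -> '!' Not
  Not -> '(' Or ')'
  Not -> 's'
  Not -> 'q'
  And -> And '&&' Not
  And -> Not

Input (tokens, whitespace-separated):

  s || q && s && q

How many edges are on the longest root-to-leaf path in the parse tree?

5

[Or [Or [And [Not s]]] || [And [And [And [Not q]] && [Not s]] && [Not q]]]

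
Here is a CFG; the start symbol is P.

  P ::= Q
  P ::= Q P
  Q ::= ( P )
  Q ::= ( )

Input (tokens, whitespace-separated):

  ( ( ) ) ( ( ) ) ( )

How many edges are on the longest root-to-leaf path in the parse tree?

5

[P [Q ( [P [Q ( )]] )] [P [Q ( [P [Q ( )]] )] [P [Q ( )]]]]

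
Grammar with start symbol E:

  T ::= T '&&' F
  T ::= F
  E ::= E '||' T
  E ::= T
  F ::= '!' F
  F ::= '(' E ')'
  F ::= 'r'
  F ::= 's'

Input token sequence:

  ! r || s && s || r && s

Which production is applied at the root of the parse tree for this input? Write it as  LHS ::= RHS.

E ::= E '||' T

[E [E [E [T [F ! [F r]]]] || [T [T [F s]] && [F s]]] || [T [T [F r]] && [F s]]]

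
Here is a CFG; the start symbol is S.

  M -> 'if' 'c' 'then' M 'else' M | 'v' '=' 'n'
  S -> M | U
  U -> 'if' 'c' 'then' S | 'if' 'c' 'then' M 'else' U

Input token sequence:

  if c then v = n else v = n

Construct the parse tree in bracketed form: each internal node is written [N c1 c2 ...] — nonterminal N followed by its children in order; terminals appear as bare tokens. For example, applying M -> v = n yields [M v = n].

[S [M if c then [M v = n] else [M v = n]]]

S
M
if c then M else M
if c then v = n else M
if c then v = n else v = n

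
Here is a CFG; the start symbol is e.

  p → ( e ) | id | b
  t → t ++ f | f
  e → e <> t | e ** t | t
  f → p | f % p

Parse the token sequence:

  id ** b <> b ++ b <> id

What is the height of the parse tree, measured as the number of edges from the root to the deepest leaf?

7

[e [e [e [e [t [f [p id]]]] ** [t [f [p b]]]] <> [t [t [f [p b]]] ++ [f [p b]]]] <> [t [f [p id]]]]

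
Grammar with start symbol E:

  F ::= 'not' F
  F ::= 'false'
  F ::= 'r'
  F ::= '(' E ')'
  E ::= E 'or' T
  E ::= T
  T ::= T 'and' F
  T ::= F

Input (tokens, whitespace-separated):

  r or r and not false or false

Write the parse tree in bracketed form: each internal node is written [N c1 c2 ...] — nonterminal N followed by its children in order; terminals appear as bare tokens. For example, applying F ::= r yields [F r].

[E [E [E [T [F r]]] or [T [T [F r]] and [F not [F false]]]] or [T [F false]]]

E
E or T
E or T or T
T or T or T
F or T or T
r or T or T
r or T and F or T
r or F and F or T
r or r and F or T
r or r and not F or T
r or r and not false or T
r or r and not false or F
r or r and not false or false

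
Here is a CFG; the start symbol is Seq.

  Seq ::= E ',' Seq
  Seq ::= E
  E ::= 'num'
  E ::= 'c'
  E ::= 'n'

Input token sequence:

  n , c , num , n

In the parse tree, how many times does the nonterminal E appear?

4

[Seq [E n] , [Seq [E c] , [Seq [E num] , [Seq [E n]]]]]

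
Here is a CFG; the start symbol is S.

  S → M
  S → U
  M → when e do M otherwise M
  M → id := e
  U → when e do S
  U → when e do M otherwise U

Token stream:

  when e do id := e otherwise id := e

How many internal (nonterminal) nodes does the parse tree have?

4

[S [M when e do [M id := e] otherwise [M id := e]]]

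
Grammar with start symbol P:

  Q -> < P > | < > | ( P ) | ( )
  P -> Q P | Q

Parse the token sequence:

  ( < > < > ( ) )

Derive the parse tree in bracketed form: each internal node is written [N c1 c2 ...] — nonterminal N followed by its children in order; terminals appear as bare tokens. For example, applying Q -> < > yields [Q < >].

P
Q
( P )
( Q P )
( < > P )
( < > Q P )
( < > < > P )
( < > < > Q )
( < > < > ( ) )

[P [Q ( [P [Q < >] [P [Q < >] [P [Q ( )]]]] )]]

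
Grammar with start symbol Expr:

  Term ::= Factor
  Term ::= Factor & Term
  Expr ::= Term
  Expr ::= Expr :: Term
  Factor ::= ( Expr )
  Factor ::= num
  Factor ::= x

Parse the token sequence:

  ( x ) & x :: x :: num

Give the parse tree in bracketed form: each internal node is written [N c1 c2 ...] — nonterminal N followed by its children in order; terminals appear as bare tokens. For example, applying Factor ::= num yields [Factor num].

[Expr [Expr [Expr [Term [Factor ( [Expr [Term [Factor x]]] )] & [Term [Factor x]]]] :: [Term [Factor x]]] :: [Term [Factor num]]]

Expr
Expr :: Term
Expr :: Term :: Term
Term :: Term :: Term
Factor & Term :: Term :: Term
( Expr ) & Term :: Term :: Term
( Term ) & Term :: Term :: Term
( Factor ) & Term :: Term :: Term
( x ) & Term :: Term :: Term
( x ) & Factor :: Term :: Term
( x ) & x :: Term :: Term
( x ) & x :: Factor :: Term
( x ) & x :: x :: Term
( x ) & x :: x :: Factor
( x ) & x :: x :: num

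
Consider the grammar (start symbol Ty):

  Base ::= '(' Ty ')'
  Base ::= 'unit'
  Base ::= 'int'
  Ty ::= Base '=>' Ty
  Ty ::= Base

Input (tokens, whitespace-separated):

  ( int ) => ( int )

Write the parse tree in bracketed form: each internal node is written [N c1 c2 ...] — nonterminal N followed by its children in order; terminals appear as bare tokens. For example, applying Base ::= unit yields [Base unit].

[Ty [Base ( [Ty [Base int]] )] => [Ty [Base ( [Ty [Base int]] )]]]

Ty
Base => Ty
( Ty ) => Ty
( Base ) => Ty
( int ) => Ty
( int ) => Base
( int ) => ( Ty )
( int ) => ( Base )
( int ) => ( int )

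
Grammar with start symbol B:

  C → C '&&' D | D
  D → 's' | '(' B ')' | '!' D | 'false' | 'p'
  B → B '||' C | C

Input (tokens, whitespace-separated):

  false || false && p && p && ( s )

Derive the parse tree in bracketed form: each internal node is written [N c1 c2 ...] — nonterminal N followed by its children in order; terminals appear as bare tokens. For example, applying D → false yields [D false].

[B [B [C [D false]]] || [C [C [C [C [D false]] && [D p]] && [D p]] && [D ( [B [C [D s]]] )]]]

B
B || C
C || C
D || C
false || C
false || C && D
false || C && D && D
false || C && D && D && D
false || D && D && D && D
false || false && D && D && D
false || false && p && D && D
false || false && p && p && D
false || false && p && p && ( B )
false || false && p && p && ( C )
false || false && p && p && ( D )
false || false && p && p && ( s )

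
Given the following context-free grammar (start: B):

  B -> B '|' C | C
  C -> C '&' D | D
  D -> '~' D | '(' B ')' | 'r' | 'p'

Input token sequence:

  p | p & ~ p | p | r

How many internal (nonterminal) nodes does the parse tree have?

[B [B [B [B [C [D p]]] | [C [C [D p]] & [D ~ [D p]]]] | [C [D p]]] | [C [D r]]]

15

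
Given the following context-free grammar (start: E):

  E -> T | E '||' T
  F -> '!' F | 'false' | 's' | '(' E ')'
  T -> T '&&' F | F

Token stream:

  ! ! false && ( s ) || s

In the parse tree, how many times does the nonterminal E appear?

[E [E [T [T [F ! [F ! [F false]]]] && [F ( [E [T [F s]]] )]]] || [T [F s]]]

3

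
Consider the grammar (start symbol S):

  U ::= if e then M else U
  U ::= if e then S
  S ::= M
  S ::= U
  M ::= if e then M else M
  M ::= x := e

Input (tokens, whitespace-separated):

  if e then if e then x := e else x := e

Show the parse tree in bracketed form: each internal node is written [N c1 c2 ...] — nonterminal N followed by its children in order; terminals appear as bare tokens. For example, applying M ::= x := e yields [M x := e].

[S [U if e then [S [M if e then [M x := e] else [M x := e]]]]]

S
U
if e then S
if e then M
if e then if e then M else M
if e then if e then x := e else M
if e then if e then x := e else x := e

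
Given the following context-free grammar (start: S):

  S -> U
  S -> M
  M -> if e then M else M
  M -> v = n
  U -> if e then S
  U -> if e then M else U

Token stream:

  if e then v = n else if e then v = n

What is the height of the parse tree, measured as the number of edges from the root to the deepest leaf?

5

[S [U if e then [M v = n] else [U if e then [S [M v = n]]]]]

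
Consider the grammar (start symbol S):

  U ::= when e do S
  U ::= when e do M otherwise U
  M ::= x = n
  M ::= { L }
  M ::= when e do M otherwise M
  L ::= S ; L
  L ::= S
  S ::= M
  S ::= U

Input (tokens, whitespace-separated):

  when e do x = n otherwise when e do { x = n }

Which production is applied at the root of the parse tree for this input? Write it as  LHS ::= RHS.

S ::= U

[S [U when e do [M x = n] otherwise [U when e do [S [M { [L [S [M x = n]]] }]]]]]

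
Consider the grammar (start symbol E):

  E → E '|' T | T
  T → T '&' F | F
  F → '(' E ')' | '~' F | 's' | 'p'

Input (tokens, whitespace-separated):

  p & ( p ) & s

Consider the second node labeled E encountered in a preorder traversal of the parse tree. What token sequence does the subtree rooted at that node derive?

p

[E [T [T [T [F p]] & [F ( [E [T [F p]]] )]] & [F s]]]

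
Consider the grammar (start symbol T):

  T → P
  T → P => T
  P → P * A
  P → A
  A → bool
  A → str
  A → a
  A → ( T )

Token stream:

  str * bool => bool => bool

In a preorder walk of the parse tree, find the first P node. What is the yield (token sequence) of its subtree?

[T [P [P [A str]] * [A bool]] => [T [P [A bool]] => [T [P [A bool]]]]]

str * bool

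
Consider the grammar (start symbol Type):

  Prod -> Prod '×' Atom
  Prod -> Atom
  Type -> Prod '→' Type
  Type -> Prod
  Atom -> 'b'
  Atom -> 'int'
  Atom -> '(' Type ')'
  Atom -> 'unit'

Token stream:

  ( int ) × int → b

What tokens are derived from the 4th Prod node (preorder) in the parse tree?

[Type [Prod [Prod [Atom ( [Type [Prod [Atom int]]] )]] × [Atom int]] → [Type [Prod [Atom b]]]]

b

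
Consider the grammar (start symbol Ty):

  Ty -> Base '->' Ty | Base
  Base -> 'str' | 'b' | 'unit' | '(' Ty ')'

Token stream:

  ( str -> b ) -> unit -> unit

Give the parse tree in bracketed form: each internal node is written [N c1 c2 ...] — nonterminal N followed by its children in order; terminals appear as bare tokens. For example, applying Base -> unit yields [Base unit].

Ty
Base -> Ty
( Ty ) -> Ty
( Base -> Ty ) -> Ty
( str -> Ty ) -> Ty
( str -> Base ) -> Ty
( str -> b ) -> Ty
( str -> b ) -> Base -> Ty
( str -> b ) -> unit -> Ty
( str -> b ) -> unit -> Base
( str -> b ) -> unit -> unit

[Ty [Base ( [Ty [Base str] -> [Ty [Base b]]] )] -> [Ty [Base unit] -> [Ty [Base unit]]]]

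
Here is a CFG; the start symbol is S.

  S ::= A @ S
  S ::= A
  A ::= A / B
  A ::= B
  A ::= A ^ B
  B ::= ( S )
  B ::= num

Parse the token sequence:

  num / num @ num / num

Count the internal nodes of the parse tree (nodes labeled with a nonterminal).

[S [A [A [B num]] / [B num]] @ [S [A [A [B num]] / [B num]]]]

10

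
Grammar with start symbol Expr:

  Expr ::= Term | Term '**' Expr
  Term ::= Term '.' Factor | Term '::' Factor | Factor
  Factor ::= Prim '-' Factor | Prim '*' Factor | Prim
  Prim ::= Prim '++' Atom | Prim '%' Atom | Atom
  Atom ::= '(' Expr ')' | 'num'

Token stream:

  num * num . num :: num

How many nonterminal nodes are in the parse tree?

[Expr [Term [Term [Term [Factor [Prim [Atom num]] * [Factor [Prim [Atom num]]]]] . [Factor [Prim [Atom num]]]] :: [Factor [Prim [Atom num]]]]]

16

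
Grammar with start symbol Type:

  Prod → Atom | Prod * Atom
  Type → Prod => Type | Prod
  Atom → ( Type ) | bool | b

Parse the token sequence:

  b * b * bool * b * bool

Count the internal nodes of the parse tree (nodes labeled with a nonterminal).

[Type [Prod [Prod [Prod [Prod [Prod [Atom b]] * [Atom b]] * [Atom bool]] * [Atom b]] * [Atom bool]]]

11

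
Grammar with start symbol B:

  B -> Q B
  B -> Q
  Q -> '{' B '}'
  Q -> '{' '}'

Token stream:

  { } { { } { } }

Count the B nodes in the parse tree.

[B [Q { }] [B [Q { [B [Q { }] [B [Q { }]]] }]]]

4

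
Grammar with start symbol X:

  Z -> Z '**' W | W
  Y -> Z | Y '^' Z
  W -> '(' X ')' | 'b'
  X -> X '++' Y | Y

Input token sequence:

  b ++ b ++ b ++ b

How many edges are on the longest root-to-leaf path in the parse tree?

7

[X [X [X [X [Y [Z [W b]]]] ++ [Y [Z [W b]]]] ++ [Y [Z [W b]]]] ++ [Y [Z [W b]]]]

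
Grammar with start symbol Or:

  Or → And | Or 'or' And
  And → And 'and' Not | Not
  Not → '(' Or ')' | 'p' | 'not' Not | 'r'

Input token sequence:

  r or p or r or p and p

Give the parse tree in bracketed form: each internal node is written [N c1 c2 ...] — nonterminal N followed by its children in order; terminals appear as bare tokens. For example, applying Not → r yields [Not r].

[Or [Or [Or [Or [And [Not r]]] or [And [Not p]]] or [And [Not r]]] or [And [And [Not p]] and [Not p]]]

Or
Or or And
Or or And or And
Or or And or And or And
And or And or And or And
Not or And or And or And
r or And or And or And
r or Not or And or And
r or p or And or And
r or p or Not or And
r or p or r or And
r or p or r or And and Not
r or p or r or Not and Not
r or p or r or p and Not
r or p or r or p and p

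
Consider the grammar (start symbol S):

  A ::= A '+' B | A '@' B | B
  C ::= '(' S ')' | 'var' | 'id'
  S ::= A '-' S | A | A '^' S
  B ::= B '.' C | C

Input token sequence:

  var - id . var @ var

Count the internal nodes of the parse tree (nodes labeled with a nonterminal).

13

[S [A [B [C var]]] - [S [A [A [B [B [C id]] . [C var]]] @ [B [C var]]]]]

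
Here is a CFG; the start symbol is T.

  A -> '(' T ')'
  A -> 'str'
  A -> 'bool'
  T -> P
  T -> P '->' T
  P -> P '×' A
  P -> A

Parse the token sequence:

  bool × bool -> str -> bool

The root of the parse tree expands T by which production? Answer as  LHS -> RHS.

[T [P [P [A bool]] × [A bool]] -> [T [P [A str]] -> [T [P [A bool]]]]]

T -> P '->' T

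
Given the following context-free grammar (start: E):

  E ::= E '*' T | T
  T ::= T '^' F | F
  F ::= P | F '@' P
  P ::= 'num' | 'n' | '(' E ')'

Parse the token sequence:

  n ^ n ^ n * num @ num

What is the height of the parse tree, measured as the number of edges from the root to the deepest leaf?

[E [E [T [T [T [F [P n]]] ^ [F [P n]]] ^ [F [P n]]]] * [T [F [F [P num]] @ [P num]]]]

7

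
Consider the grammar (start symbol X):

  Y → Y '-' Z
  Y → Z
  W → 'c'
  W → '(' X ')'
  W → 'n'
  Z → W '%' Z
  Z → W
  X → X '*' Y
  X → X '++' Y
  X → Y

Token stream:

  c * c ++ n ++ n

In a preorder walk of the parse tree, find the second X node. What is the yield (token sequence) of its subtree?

[X [X [X [X [Y [Z [W c]]]] * [Y [Z [W c]]]] ++ [Y [Z [W n]]]] ++ [Y [Z [W n]]]]

c * c ++ n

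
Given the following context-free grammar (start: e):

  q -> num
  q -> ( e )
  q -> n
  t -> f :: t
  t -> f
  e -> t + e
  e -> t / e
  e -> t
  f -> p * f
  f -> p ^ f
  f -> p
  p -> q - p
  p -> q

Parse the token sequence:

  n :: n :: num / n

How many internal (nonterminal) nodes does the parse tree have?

[e [t [f [p [q n]]] :: [t [f [p [q n]]] :: [t [f [p [q num]]]]]] / [e [t [f [p [q n]]]]]]

18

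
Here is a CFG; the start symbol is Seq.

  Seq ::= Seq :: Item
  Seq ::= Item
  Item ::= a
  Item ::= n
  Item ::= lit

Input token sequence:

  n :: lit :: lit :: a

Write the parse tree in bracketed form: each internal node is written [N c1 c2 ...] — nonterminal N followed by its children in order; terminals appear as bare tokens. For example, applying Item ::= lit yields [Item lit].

Seq
Seq :: Item
Seq :: Item :: Item
Seq :: Item :: Item :: Item
Item :: Item :: Item :: Item
n :: Item :: Item :: Item
n :: lit :: Item :: Item
n :: lit :: lit :: Item
n :: lit :: lit :: a

[Seq [Seq [Seq [Seq [Item n]] :: [Item lit]] :: [Item lit]] :: [Item a]]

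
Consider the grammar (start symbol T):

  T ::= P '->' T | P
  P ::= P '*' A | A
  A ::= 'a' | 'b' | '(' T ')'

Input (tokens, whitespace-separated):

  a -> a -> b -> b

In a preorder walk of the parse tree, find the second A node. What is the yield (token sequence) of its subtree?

a

[T [P [A a]] -> [T [P [A a]] -> [T [P [A b]] -> [T [P [A b]]]]]]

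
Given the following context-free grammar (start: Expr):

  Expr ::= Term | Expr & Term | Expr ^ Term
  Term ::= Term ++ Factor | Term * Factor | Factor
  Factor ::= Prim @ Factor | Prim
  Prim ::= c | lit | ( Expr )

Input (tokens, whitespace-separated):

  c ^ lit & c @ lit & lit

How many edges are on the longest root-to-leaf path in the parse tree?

7

[Expr [Expr [Expr [Expr [Term [Factor [Prim c]]]] ^ [Term [Factor [Prim lit]]]] & [Term [Factor [Prim c] @ [Factor [Prim lit]]]]] & [Term [Factor [Prim lit]]]]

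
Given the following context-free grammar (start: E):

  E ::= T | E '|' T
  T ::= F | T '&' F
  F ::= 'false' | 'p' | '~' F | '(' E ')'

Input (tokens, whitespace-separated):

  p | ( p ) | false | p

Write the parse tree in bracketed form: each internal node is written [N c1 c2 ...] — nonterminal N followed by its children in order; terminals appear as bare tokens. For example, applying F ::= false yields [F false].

E
E | T
E | T | T
E | T | T | T
T | T | T | T
F | T | T | T
p | T | T | T
p | F | T | T
p | ( E ) | T | T
p | ( T ) | T | T
p | ( F ) | T | T
p | ( p ) | T | T
p | ( p ) | F | T
p | ( p ) | false | T
p | ( p ) | false | F
p | ( p ) | false | p

[E [E [E [E [T [F p]]] | [T [F ( [E [T [F p]]] )]]] | [T [F false]]] | [T [F p]]]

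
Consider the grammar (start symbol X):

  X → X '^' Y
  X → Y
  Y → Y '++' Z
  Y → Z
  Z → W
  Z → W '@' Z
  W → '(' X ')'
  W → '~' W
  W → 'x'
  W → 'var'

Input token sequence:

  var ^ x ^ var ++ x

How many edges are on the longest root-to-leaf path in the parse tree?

6

[X [X [X [Y [Z [W var]]]] ^ [Y [Z [W x]]]] ^ [Y [Y [Z [W var]]] ++ [Z [W x]]]]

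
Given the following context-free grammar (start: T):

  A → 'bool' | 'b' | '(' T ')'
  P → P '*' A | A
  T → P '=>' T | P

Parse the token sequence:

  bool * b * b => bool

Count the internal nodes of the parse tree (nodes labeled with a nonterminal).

10

[T [P [P [P [A bool]] * [A b]] * [A b]] => [T [P [A bool]]]]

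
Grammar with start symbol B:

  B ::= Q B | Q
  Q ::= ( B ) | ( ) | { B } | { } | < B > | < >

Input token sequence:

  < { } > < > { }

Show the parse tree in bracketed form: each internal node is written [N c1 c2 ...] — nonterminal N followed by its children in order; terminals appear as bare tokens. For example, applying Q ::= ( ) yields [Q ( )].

B
Q B
< B > B
< Q > B
< { } > B
< { } > Q B
< { } > < > B
< { } > < > Q
< { } > < > { }

[B [Q < [B [Q { }]] >] [B [Q < >] [B [Q { }]]]]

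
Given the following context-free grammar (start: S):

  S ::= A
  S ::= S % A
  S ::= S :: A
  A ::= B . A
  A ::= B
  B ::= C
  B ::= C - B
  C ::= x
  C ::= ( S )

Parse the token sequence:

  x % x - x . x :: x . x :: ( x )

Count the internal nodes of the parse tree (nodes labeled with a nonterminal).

28

[S [S [S [S [A [B [C x]]]] % [A [B [C x] - [B [C x]]] . [A [B [C x]]]]] :: [A [B [C x]] . [A [B [C x]]]]] :: [A [B [C ( [S [A [B [C x]]]] )]]]]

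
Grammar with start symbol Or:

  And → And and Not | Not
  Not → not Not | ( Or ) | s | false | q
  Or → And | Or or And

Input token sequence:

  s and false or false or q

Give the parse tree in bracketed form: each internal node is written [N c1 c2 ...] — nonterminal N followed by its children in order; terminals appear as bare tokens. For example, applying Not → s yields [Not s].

Or
Or or And
Or or And or And
And or And or And
And and Not or And or And
Not and Not or And or And
s and Not or And or And
s and false or And or And
s and false or Not or And
s and false or false or And
s and false or false or Not
s and false or false or q

[Or [Or [Or [And [And [Not s]] and [Not false]]] or [And [Not false]]] or [And [Not q]]]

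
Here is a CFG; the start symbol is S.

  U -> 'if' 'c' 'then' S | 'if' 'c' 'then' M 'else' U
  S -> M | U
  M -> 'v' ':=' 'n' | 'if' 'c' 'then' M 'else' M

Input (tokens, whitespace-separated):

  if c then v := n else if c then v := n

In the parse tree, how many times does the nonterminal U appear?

2

[S [U if c then [M v := n] else [U if c then [S [M v := n]]]]]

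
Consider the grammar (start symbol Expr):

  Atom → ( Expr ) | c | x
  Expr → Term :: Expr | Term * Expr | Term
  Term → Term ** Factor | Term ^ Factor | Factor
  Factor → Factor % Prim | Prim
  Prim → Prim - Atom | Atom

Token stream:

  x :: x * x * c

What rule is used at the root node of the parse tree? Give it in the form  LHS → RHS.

Expr → Term :: Expr

[Expr [Term [Factor [Prim [Atom x]]]] :: [Expr [Term [Factor [Prim [Atom x]]]] * [Expr [Term [Factor [Prim [Atom x]]]] * [Expr [Term [Factor [Prim [Atom c]]]]]]]]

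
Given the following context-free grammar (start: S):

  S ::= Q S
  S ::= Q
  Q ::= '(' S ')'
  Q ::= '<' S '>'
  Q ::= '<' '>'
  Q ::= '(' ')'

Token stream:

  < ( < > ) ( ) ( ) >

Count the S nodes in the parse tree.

5

[S [Q < [S [Q ( [S [Q < >]] )] [S [Q ( )] [S [Q ( )]]]] >]]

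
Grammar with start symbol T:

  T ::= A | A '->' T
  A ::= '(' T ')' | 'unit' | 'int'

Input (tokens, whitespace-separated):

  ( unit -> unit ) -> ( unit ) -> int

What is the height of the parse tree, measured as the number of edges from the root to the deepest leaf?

5

[T [A ( [T [A unit] -> [T [A unit]]] )] -> [T [A ( [T [A unit]] )] -> [T [A int]]]]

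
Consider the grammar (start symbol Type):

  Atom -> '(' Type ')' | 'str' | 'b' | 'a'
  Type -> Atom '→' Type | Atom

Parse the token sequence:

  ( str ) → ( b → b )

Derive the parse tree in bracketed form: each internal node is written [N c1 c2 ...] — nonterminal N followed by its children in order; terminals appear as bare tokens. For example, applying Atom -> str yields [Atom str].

Type
Atom → Type
( Type ) → Type
( Atom ) → Type
( str ) → Type
( str ) → Atom
( str ) → ( Type )
( str ) → ( Atom → Type )
( str ) → ( b → Type )
( str ) → ( b → Atom )
( str ) → ( b → b )

[Type [Atom ( [Type [Atom str]] )] → [Type [Atom ( [Type [Atom b] → [Type [Atom b]]] )]]]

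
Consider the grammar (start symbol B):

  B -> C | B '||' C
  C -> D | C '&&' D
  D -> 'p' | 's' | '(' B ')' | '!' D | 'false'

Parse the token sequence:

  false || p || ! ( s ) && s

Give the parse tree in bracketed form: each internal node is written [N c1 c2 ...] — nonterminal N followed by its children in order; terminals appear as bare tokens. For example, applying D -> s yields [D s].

B
B || C
B || C || C
C || C || C
D || C || C
false || C || C
false || D || C
false || p || C
false || p || C && D
false || p || D && D
false || p || ! D && D
false || p || ! ( B ) && D
false || p || ! ( C ) && D
false || p || ! ( D ) && D
false || p || ! ( s ) && D
false || p || ! ( s ) && s

[B [B [B [C [D false]]] || [C [D p]]] || [C [C [D ! [D ( [B [C [D s]]] )]]] && [D s]]]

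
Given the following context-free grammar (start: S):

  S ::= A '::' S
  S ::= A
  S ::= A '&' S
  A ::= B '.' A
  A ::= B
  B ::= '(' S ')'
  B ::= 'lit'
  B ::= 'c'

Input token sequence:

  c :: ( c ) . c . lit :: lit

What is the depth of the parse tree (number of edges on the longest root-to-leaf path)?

[S [A [B c]] :: [S [A [B ( [S [A [B c]]] )] . [A [B c] . [A [B lit]]]] :: [S [A [B lit]]]]]

7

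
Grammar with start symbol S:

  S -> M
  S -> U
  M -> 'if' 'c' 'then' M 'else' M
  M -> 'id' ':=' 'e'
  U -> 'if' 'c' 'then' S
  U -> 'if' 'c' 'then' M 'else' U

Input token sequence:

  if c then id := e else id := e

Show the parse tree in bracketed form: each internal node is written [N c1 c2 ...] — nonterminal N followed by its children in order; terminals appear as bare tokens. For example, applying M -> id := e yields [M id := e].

[S [M if c then [M id := e] else [M id := e]]]

S
M
if c then M else M
if c then id := e else M
if c then id := e else id := e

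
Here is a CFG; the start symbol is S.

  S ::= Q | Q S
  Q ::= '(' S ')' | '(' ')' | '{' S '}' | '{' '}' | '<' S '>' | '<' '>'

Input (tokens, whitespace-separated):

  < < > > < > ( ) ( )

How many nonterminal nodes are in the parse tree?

10

[S [Q < [S [Q < >]] >] [S [Q < >] [S [Q ( )] [S [Q ( )]]]]]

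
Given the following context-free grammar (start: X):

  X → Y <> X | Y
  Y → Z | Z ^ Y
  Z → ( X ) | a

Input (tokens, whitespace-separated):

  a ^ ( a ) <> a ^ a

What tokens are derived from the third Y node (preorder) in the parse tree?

[X [Y [Z a] ^ [Y [Z ( [X [Y [Z a]]] )]]] <> [X [Y [Z a] ^ [Y [Z a]]]]]

a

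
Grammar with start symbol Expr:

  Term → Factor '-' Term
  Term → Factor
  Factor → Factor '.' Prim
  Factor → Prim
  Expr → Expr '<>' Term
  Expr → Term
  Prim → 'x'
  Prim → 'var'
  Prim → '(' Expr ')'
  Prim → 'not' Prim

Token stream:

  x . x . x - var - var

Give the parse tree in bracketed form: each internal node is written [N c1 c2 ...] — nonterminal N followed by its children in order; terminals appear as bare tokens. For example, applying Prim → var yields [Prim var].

[Expr [Term [Factor [Factor [Factor [Prim x]] . [Prim x]] . [Prim x]] - [Term [Factor [Prim var]] - [Term [Factor [Prim var]]]]]]

Expr
Term
Factor - Term
Factor . Prim - Term
Factor . Prim . Prim - Term
Prim . Prim . Prim - Term
x . Prim . Prim - Term
x . x . Prim - Term
x . x . x - Term
x . x . x - Factor - Term
x . x . x - Prim - Term
x . x . x - var - Term
x . x . x - var - Factor
x . x . x - var - Prim
x . x . x - var - var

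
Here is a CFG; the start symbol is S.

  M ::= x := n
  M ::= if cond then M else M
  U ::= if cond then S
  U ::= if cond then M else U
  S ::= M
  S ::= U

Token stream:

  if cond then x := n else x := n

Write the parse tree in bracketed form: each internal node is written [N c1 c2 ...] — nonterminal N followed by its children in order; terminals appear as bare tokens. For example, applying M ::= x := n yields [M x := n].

[S [M if cond then [M x := n] else [M x := n]]]

S
M
if cond then M else M
if cond then x := n else M
if cond then x := n else x := n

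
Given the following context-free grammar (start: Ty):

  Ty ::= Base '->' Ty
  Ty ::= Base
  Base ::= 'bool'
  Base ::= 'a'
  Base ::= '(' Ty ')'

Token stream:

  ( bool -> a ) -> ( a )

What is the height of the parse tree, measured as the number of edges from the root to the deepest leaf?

[Ty [Base ( [Ty [Base bool] -> [Ty [Base a]]] )] -> [Ty [Base ( [Ty [Base a]] )]]]

5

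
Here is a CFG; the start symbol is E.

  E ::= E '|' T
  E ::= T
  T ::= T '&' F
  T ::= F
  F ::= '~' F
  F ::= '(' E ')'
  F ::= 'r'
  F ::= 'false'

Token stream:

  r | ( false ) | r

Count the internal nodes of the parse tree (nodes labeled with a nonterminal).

12

[E [E [E [T [F r]]] | [T [F ( [E [T [F false]]] )]]] | [T [F r]]]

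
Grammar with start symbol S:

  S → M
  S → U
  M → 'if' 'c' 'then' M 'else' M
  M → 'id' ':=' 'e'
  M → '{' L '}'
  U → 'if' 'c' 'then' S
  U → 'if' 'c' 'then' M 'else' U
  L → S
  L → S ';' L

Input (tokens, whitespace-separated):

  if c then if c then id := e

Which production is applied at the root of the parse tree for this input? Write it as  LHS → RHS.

[S [U if c then [S [U if c then [S [M id := e]]]]]]

S → U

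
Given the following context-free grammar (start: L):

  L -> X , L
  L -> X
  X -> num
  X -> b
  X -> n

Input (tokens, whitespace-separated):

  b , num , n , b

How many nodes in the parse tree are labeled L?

4

[L [X b] , [L [X num] , [L [X n] , [L [X b]]]]]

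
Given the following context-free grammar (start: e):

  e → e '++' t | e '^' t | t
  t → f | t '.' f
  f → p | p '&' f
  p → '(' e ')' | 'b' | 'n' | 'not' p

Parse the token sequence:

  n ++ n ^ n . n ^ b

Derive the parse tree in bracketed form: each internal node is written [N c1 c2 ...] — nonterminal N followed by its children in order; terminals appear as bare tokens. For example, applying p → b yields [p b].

[e [e [e [e [t [f [p n]]]] ++ [t [f [p n]]]] ^ [t [t [f [p n]]] . [f [p n]]]] ^ [t [f [p b]]]]

e
e ^ t
e ^ t ^ t
e ++ t ^ t ^ t
t ++ t ^ t ^ t
f ++ t ^ t ^ t
p ++ t ^ t ^ t
n ++ t ^ t ^ t
n ++ f ^ t ^ t
n ++ p ^ t ^ t
n ++ n ^ t ^ t
n ++ n ^ t . f ^ t
n ++ n ^ f . f ^ t
n ++ n ^ p . f ^ t
n ++ n ^ n . f ^ t
n ++ n ^ n . p ^ t
n ++ n ^ n . n ^ t
n ++ n ^ n . n ^ f
n ++ n ^ n . n ^ p
n ++ n ^ n . n ^ b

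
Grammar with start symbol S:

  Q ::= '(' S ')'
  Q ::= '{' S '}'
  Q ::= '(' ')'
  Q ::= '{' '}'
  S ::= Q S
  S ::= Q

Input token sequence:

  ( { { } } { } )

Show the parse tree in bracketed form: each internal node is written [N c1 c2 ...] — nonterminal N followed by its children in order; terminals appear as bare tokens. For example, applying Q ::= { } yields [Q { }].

[S [Q ( [S [Q { [S [Q { }]] }] [S [Q { }]]] )]]

S
Q
( S )
( Q S )
( { S } S )
( { Q } S )
( { { } } S )
( { { } } Q )
( { { } } { } )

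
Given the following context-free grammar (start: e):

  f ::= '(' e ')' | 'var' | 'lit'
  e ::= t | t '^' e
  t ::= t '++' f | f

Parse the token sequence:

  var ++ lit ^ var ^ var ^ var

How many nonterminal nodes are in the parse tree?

14

[e [t [t [f var]] ++ [f lit]] ^ [e [t [f var]] ^ [e [t [f var]] ^ [e [t [f var]]]]]]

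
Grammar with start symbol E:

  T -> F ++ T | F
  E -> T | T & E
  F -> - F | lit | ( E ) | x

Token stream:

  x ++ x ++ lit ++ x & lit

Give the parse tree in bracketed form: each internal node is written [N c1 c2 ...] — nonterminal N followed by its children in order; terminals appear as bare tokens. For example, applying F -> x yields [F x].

[E [T [F x] ++ [T [F x] ++ [T [F lit] ++ [T [F x]]]]] & [E [T [F lit]]]]

E
T & E
F ++ T & E
x ++ T & E
x ++ F ++ T & E
x ++ x ++ T & E
x ++ x ++ F ++ T & E
x ++ x ++ lit ++ T & E
x ++ x ++ lit ++ F & E
x ++ x ++ lit ++ x & E
x ++ x ++ lit ++ x & T
x ++ x ++ lit ++ x & F
x ++ x ++ lit ++ x & lit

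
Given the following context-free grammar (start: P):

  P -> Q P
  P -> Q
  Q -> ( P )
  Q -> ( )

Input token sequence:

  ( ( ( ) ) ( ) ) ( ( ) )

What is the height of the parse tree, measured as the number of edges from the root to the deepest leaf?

6

[P [Q ( [P [Q ( [P [Q ( )]] )] [P [Q ( )]]] )] [P [Q ( [P [Q ( )]] )]]]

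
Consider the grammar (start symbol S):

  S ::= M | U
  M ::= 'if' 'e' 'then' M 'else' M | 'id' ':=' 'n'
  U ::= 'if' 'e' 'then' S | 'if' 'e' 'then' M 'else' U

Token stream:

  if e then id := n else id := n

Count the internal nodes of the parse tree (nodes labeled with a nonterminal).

4

[S [M if e then [M id := n] else [M id := n]]]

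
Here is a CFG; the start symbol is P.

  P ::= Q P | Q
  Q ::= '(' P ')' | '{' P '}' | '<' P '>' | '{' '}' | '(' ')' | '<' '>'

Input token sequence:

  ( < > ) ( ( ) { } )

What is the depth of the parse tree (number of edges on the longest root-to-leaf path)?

[P [Q ( [P [Q < >]] )] [P [Q ( [P [Q ( )] [P [Q { }]]] )]]]

6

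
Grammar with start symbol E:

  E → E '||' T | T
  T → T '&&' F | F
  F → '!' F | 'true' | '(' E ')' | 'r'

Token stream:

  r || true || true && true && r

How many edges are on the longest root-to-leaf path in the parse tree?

[E [E [E [T [F r]]] || [T [F true]]] || [T [T [T [F true]] && [F true]] && [F r]]]

5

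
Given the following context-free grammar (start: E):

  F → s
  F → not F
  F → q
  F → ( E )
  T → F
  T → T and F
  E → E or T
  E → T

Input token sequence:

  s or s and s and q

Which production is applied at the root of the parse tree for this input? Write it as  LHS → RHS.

[E [E [T [F s]]] or [T [T [T [F s]] and [F s]] and [F q]]]

E → E or T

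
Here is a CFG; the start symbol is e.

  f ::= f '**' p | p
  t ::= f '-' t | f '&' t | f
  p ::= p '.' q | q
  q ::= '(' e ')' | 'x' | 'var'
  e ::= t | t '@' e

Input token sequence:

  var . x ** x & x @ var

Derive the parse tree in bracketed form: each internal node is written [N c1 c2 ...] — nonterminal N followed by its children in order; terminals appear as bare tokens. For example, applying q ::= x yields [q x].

e
t @ e
f & t @ e
f ** p & t @ e
p ** p & t @ e
p . q ** p & t @ e
q . q ** p & t @ e
var . q ** p & t @ e
var . x ** p & t @ e
var . x ** q & t @ e
var . x ** x & t @ e
var . x ** x & f @ e
var . x ** x & p @ e
var . x ** x & q @ e
var . x ** x & x @ e
var . x ** x & x @ t
var . x ** x & x @ f
var . x ** x & x @ p
var . x ** x & x @ q
var . x ** x & x @ var

[e [t [f [f [p [p [q var]] . [q x]]] ** [p [q x]]] & [t [f [p [q x]]]]] @ [e [t [f [p [q var]]]]]]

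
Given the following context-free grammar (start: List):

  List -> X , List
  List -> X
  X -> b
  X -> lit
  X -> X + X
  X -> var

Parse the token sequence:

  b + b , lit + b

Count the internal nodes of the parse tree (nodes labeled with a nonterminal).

8

[List [X [X b] + [X b]] , [List [X [X lit] + [X b]]]]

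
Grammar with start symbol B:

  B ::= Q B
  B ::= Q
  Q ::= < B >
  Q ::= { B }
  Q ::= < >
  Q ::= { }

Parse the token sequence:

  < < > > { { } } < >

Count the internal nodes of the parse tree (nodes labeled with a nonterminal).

10

[B [Q < [B [Q < >]] >] [B [Q { [B [Q { }]] }] [B [Q < >]]]]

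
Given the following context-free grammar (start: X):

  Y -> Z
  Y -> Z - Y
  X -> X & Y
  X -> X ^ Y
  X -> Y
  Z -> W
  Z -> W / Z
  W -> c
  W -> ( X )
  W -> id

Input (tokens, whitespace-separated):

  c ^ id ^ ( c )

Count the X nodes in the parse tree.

[X [X [X [Y [Z [W c]]]] ^ [Y [Z [W id]]]] ^ [Y [Z [W ( [X [Y [Z [W c]]]] )]]]]

4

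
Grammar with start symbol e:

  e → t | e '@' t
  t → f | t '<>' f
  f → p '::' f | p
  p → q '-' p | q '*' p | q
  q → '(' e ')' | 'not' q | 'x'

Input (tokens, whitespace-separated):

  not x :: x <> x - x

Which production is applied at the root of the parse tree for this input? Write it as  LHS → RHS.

e → t

[e [t [t [f [p [q not [q x]]] :: [f [p [q x]]]]] <> [f [p [q x] - [p [q x]]]]]]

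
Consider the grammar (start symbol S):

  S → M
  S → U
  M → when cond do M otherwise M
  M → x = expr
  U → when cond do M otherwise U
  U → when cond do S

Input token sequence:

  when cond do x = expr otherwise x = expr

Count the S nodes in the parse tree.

1

[S [M when cond do [M x = expr] otherwise [M x = expr]]]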